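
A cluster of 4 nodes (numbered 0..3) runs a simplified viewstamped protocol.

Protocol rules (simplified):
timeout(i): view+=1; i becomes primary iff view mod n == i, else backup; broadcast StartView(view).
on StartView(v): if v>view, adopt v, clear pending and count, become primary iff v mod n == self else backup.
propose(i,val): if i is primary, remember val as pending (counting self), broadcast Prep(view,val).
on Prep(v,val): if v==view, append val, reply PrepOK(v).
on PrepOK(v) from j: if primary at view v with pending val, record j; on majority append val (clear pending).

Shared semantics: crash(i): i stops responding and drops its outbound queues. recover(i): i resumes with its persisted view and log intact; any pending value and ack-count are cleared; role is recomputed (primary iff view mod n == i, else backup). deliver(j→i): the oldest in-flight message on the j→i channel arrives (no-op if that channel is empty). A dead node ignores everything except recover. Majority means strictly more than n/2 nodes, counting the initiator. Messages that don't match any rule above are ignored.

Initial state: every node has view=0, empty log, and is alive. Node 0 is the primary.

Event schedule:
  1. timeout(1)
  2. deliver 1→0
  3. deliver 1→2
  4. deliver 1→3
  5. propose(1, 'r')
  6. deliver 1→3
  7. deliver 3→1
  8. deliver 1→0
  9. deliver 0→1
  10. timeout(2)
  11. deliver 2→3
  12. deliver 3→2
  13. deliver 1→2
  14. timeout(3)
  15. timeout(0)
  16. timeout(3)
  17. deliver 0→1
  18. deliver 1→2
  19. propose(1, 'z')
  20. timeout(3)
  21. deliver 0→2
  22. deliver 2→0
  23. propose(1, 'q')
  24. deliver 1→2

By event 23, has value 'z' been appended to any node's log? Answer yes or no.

[1] timeout(1) → N1(prim v1 [-])
[2] deliver 1→0 → N0(back v1 [-])
[3] deliver 1→2 → N2(back v1 [-])
[4] deliver 1→3 → N3(back v1 [-])
[5] propose(1,'r') → ∅
[6] deliver 1→3 → N3(back v1 [r])
[7] deliver 3→1 → ∅
[8] deliver 1→0 → N0(back v1 [r])
[9] deliver 0→1 → N1(prim v1 [r])
[10] timeout(2) → N2(prim v2 [-])
[11] deliver 2→3 → N3(back v2 [r])
[12] deliver 3→2 → ∅
[13] deliver 1→2 → ∅
[14] timeout(3) → N3(prim v3 [r])
[15] timeout(0) → N0(back v2 [r])
[16] timeout(3) → N3(back v4 [r])
[17] deliver 0→1 → N1(back v2 [r])
[18] deliver 1→2 → ∅
[19] propose(1,'z') → ∅
[20] timeout(3) → N3(back v5 [r])
[21] deliver 0→2 → ∅
[22] deliver 2→0 → ∅
[23] propose(1,'q') → ∅

no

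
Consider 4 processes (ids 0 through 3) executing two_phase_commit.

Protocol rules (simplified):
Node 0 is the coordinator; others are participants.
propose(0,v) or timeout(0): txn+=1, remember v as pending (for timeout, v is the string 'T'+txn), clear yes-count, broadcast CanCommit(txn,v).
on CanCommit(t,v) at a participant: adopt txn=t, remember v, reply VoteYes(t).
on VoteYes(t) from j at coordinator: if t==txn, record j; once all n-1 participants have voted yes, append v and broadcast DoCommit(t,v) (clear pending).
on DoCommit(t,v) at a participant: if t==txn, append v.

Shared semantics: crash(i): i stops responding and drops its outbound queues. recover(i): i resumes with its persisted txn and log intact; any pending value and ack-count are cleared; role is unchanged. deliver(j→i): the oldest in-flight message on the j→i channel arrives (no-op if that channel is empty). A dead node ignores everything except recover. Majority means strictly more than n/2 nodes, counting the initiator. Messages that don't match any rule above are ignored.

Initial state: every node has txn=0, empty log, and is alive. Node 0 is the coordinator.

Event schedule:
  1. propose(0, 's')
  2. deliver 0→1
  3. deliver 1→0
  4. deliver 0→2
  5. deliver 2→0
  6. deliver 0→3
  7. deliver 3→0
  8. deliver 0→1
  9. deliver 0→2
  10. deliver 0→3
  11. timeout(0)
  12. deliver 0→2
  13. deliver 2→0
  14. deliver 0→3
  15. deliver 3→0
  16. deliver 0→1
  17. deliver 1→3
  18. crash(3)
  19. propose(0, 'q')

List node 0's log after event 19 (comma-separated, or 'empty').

s

[1] propose(0,'s') → N0(coor t1 [-])
[2] deliver 0→1 → N1(part t1 [-])
[3] deliver 1→0 → ∅
[4] deliver 0→2 → N2(part t1 [-])
[5] deliver 2→0 → ∅
[6] deliver 0→3 → N3(part t1 [-])
[7] deliver 3→0 → N0(coor t1 [s])
[8] deliver 0→1 → N1(part t1 [s])
[9] deliver 0→2 → N2(part t1 [s])
[10] deliver 0→3 → N3(part t1 [s])
[11] timeout(0) → N0(coor t2 [s])
[12] deliver 0→2 → N2(part t2 [s])
[13] deliver 2→0 → ∅
[14] deliver 0→3 → N3(part t2 [s])
[15] deliver 3→0 → ∅
[16] deliver 0→1 → N1(part t2 [s])
[17] deliver 1→3 → ∅
[18] crash(3) → N3(✗part t2 [s])
[19] propose(0,'q') → N0(coor t3 [s])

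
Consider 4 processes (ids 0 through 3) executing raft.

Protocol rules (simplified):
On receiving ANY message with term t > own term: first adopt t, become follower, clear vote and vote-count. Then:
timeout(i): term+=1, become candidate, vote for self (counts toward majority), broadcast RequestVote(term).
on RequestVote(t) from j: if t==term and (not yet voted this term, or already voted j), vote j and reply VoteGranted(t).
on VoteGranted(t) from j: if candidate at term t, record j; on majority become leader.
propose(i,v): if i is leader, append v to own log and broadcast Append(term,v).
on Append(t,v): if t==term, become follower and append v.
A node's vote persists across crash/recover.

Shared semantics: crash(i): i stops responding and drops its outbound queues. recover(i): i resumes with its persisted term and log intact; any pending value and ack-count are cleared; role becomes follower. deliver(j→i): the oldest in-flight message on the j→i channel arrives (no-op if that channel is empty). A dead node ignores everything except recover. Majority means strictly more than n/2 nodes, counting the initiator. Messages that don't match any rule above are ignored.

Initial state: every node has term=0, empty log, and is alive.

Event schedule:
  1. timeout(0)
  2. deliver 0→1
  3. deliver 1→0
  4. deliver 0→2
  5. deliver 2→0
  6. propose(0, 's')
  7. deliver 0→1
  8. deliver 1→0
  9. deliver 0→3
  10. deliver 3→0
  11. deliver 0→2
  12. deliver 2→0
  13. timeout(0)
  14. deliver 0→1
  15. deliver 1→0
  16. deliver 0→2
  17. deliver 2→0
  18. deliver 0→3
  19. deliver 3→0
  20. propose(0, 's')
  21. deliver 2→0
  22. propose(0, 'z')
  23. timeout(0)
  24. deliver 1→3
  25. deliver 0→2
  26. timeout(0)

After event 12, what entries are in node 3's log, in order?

empty

after 1 — timeout(0): n0:cand/t1/[-]
after 2 — deliver 0→1: n1:foll/t1/[-]
after 3 — deliver 1→0: ·
after 4 — deliver 0→2: n2:foll/t1/[-]
after 5 — deliver 2→0: n0:lead/t1/[-]
after 6 — propose(0,'s'): n0:lead/t1/[s]
after 7 — deliver 0→1: n1:foll/t1/[s]
after 8 — deliver 1→0: ·
after 9 — deliver 0→3: n3:foll/t1/[-]
after 10 — deliver 3→0: ·
after 11 — deliver 0→2: n2:foll/t1/[s]
after 12 — deliver 2→0: ·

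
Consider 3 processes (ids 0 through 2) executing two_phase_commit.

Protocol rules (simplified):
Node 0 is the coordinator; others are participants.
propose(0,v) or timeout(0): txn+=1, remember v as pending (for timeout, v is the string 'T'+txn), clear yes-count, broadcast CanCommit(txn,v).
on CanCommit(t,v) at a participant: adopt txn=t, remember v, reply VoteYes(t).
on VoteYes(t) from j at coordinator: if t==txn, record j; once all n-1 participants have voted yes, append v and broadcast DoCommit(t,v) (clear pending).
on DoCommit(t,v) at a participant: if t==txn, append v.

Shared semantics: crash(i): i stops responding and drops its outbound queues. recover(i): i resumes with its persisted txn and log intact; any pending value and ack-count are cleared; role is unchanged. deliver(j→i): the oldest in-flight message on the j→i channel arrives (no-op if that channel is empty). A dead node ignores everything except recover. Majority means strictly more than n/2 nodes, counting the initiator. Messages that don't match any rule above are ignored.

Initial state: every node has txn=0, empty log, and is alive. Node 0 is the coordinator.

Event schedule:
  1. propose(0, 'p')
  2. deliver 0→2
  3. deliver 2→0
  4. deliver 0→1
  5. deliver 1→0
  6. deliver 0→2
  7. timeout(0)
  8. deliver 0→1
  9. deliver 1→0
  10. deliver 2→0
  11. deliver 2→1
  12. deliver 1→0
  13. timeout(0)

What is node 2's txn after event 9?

after 1 — propose(0,'p'): n0:coor/t1/[-]
after 2 — deliver 0→2: n2:part/t1/[-]
after 3 — deliver 2→0: ·
after 4 — deliver 0→1: n1:part/t1/[-]
after 5 — deliver 1→0: n0:coor/t1/[p]
after 6 — deliver 0→2: n2:part/t1/[p]
after 7 — timeout(0): n0:coor/t2/[p]
after 8 — deliver 0→1: n1:part/t1/[p]
after 9 — deliver 1→0: ·

1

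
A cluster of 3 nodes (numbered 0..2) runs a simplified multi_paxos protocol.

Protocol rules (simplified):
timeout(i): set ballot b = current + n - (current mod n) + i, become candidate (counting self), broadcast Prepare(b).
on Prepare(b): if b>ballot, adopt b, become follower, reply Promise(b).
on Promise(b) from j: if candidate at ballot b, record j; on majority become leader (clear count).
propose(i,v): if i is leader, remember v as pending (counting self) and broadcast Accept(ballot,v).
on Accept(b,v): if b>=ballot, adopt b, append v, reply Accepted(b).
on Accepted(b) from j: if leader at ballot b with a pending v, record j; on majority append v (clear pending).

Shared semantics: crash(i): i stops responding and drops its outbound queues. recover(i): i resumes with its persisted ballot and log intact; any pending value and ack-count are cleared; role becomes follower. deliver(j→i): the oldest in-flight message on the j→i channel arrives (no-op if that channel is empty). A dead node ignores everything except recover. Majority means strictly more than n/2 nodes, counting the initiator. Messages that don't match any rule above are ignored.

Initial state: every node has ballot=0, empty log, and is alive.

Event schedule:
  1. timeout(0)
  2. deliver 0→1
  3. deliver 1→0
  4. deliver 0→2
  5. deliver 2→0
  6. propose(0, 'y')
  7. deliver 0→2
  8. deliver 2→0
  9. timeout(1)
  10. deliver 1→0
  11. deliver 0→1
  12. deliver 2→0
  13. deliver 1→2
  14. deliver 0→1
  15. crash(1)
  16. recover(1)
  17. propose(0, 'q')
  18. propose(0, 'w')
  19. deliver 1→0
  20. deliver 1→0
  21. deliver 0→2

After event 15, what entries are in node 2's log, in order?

y

[1] timeout(0) → N0(cand b3 [-])
[2] deliver 0→1 → N1(foll b3 [-])
[3] deliver 1→0 → N0(lead b3 [-])
[4] deliver 0→2 → N2(foll b3 [-])
[5] deliver 2→0 → ∅
[6] propose(0,'y') → ∅
[7] deliver 0→2 → N2(foll b3 [y])
[8] deliver 2→0 → N0(lead b3 [y])
[9] timeout(1) → N1(cand b7 [-])
[10] deliver 1→0 → N0(foll b7 [y])
[11] deliver 0→1 → ∅
[12] deliver 2→0 → ∅
[13] deliver 1→2 → N2(foll b7 [y])
[14] deliver 0→1 → N1(lead b7 [-])
[15] crash(1) → N1(✗lead b7 [-])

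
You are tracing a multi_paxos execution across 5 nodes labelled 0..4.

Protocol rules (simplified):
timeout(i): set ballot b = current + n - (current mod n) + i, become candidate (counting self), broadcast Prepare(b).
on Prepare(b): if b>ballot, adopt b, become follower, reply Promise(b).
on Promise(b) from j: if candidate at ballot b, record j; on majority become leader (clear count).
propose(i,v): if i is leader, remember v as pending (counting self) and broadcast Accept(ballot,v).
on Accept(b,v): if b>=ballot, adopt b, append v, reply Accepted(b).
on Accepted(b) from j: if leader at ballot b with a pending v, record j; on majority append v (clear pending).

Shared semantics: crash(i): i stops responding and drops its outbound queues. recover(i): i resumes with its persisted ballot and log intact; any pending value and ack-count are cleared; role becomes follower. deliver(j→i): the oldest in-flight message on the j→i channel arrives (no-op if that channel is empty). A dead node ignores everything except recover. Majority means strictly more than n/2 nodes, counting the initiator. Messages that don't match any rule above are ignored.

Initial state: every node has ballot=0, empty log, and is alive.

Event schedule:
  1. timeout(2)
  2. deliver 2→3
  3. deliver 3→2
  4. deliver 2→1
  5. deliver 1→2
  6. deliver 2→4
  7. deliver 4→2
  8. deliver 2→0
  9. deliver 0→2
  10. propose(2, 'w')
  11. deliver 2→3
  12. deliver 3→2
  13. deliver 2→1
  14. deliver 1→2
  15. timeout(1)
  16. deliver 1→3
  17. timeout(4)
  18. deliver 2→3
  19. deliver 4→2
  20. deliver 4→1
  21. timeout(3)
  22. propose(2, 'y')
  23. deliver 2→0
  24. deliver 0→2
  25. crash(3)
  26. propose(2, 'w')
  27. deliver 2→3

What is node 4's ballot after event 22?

step 1 timeout(2): 2={cand,b=7,log=-}
step 2 deliver 2→3: 3={foll,b=7,log=-}
step 3 deliver 3→2: —
step 4 deliver 2→1: 1={foll,b=7,log=-}
step 5 deliver 1→2: 2={lead,b=7,log=-}
step 6 deliver 2→4: 4={foll,b=7,log=-}
step 7 deliver 4→2: —
step 8 deliver 2→0: 0={foll,b=7,log=-}
step 9 deliver 0→2: —
step 10 propose(2,'w'): —
step 11 deliver 2→3: 3={foll,b=7,log=w}
step 12 deliver 3→2: —
step 13 deliver 2→1: 1={foll,b=7,log=w}
step 14 deliver 1→2: 2={lead,b=7,log=w}
step 15 timeout(1): 1={cand,b=11,log=w}
step 16 deliver 1→3: 3={foll,b=11,log=w}
step 17 timeout(4): 4={cand,b=14,log=-}
step 18 deliver 2→3: —
step 19 deliver 4→2: 2={foll,b=14,log=w}
step 20 deliver 4→1: 1={foll,b=14,log=w}
step 21 timeout(3): 3={cand,b=18,log=w}
step 22 propose(2,'y'): —

14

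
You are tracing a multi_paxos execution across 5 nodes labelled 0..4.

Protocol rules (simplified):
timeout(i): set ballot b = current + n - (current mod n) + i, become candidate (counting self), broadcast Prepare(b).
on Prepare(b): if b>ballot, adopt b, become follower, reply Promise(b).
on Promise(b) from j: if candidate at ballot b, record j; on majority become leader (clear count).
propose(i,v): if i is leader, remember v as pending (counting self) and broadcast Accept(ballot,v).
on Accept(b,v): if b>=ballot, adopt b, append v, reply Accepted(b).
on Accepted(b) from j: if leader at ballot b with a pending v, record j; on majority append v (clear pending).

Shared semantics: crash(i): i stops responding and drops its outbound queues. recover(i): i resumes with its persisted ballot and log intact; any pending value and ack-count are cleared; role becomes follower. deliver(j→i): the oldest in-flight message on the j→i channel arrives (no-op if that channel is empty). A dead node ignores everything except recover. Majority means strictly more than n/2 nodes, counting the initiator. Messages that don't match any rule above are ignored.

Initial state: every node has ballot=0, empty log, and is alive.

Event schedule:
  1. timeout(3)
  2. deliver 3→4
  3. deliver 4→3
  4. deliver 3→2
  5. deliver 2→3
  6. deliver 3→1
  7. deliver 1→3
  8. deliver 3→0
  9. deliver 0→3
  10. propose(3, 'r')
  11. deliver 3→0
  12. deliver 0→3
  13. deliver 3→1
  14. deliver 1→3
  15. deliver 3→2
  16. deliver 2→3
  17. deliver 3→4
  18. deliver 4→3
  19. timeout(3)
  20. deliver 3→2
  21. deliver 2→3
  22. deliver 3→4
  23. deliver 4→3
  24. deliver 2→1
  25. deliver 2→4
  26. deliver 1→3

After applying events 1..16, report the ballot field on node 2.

8

[1] timeout(3) → N3(cand b8 [-])
[2] deliver 3→4 → N4(foll b8 [-])
[3] deliver 4→3 → ∅
[4] deliver 3→2 → N2(foll b8 [-])
[5] deliver 2→3 → N3(lead b8 [-])
[6] deliver 3→1 → N1(foll b8 [-])
[7] deliver 1→3 → ∅
[8] deliver 3→0 → N0(foll b8 [-])
[9] deliver 0→3 → ∅
[10] propose(3,'r') → ∅
[11] deliver 3→0 → N0(foll b8 [r])
[12] deliver 0→3 → ∅
[13] deliver 3→1 → N1(foll b8 [r])
[14] deliver 1→3 → N3(lead b8 [r])
[15] deliver 3→2 → N2(foll b8 [r])
[16] deliver 2→3 → ∅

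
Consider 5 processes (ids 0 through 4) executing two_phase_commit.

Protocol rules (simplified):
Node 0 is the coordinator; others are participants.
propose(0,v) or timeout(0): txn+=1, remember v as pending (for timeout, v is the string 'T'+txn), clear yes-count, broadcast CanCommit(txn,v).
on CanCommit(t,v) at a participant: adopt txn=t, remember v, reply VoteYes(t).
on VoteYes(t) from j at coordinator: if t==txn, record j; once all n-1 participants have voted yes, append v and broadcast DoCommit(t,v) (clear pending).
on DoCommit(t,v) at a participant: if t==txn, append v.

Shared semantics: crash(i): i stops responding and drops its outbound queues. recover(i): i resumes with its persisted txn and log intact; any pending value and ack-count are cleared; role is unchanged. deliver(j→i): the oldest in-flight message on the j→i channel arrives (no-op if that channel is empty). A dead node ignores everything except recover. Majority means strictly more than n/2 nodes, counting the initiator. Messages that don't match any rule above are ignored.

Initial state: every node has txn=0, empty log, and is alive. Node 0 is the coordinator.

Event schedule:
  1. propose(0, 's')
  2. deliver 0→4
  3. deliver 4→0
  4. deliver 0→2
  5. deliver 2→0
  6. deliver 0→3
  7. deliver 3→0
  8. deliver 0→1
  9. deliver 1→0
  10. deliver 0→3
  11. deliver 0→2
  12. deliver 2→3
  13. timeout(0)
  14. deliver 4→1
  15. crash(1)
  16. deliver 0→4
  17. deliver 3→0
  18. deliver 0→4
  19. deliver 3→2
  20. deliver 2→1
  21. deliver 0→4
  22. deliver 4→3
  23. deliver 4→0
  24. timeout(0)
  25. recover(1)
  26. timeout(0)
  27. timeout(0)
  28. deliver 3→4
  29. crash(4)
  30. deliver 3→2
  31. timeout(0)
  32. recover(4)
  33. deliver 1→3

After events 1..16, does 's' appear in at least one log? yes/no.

[1] propose(0,'s') → N0(coor t1 [-])
[2] deliver 0→4 → N4(part t1 [-])
[3] deliver 4→0 → ∅
[4] deliver 0→2 → N2(part t1 [-])
[5] deliver 2→0 → ∅
[6] deliver 0→3 → N3(part t1 [-])
[7] deliver 3→0 → ∅
[8] deliver 0→1 → N1(part t1 [-])
[9] deliver 1→0 → N0(coor t1 [s])
[10] deliver 0→3 → N3(part t1 [s])
[11] deliver 0→2 → N2(part t1 [s])
[12] deliver 2→3 → ∅
[13] timeout(0) → N0(coor t2 [s])
[14] deliver 4→1 → ∅
[15] crash(1) → N1(✗part t1 [-])
[16] deliver 0→4 → N4(part t1 [s])

yes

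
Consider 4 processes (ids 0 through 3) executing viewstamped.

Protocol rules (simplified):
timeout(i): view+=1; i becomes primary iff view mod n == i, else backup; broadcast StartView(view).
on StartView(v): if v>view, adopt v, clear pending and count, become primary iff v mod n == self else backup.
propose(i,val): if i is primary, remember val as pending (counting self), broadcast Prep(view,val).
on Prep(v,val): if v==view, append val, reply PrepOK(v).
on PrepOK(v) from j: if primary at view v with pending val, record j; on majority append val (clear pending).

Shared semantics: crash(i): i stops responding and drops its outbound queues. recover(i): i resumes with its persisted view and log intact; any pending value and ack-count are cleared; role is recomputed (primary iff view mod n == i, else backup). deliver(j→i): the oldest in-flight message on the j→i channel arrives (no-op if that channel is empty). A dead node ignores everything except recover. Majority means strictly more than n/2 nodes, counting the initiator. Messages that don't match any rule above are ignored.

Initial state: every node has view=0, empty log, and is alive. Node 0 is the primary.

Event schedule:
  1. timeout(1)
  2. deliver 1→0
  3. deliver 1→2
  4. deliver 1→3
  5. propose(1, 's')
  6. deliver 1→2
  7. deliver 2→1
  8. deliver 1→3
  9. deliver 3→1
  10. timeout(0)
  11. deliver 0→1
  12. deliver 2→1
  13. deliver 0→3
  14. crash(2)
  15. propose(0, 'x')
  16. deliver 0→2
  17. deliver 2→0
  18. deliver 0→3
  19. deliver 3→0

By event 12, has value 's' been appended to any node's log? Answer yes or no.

yes

1. timeout(1):  <1:prim v1 ->
2. deliver 1→0:  <0:back v1 ->
3. deliver 1→2:  <2:back v1 ->
4. deliver 1→3:  <3:back v1 ->
5. propose(1,'s'):  nop
6. deliver 1→2:  <2:back v1 s>
7. deliver 2→1:  nop
8. deliver 1→3:  <3:back v1 s>
9. deliver 3→1:  <1:prim v1 s>
10. timeout(0):  <0:back v2 ->
11. deliver 0→1:  <1:back v2 s>
12. deliver 2→1:  nop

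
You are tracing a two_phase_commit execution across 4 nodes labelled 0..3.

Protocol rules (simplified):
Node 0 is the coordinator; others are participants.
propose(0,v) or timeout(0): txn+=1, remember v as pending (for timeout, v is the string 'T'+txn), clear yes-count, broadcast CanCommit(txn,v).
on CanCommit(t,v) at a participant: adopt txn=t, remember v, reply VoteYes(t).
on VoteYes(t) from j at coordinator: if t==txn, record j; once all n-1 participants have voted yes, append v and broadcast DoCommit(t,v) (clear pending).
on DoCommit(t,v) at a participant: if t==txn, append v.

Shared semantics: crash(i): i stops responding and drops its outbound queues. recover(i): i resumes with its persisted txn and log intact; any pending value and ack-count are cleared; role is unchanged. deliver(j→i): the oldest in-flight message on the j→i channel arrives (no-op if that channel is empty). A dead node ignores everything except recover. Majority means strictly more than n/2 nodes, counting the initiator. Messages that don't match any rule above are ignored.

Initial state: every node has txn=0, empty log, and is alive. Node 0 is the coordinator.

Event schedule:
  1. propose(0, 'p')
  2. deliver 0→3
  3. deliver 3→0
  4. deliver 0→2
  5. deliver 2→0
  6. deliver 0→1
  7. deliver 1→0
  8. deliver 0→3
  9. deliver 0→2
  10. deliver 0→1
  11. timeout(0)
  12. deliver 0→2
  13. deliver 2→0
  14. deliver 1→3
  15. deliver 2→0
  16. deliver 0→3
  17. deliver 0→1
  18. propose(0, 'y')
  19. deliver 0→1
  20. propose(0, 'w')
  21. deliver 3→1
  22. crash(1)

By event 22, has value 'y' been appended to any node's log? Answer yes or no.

no

[1] propose(0,'p') → N0(coor t1 [-])
[2] deliver 0→3 → N3(part t1 [-])
[3] deliver 3→0 → ∅
[4] deliver 0→2 → N2(part t1 [-])
[5] deliver 2→0 → ∅
[6] deliver 0→1 → N1(part t1 [-])
[7] deliver 1→0 → N0(coor t1 [p])
[8] deliver 0→3 → N3(part t1 [p])
[9] deliver 0→2 → N2(part t1 [p])
[10] deliver 0→1 → N1(part t1 [p])
[11] timeout(0) → N0(coor t2 [p])
[12] deliver 0→2 → N2(part t2 [p])
[13] deliver 2→0 → ∅
[14] deliver 1→3 → ∅
[15] deliver 2→0 → ∅
[16] deliver 0→3 → N3(part t2 [p])
[17] deliver 0→1 → N1(part t2 [p])
[18] propose(0,'y') → N0(coor t3 [p])
[19] deliver 0→1 → N1(part t3 [p])
[20] propose(0,'w') → N0(coor t4 [p])
[21] deliver 3→1 → ∅
[22] crash(1) → N1(✗part t3 [p])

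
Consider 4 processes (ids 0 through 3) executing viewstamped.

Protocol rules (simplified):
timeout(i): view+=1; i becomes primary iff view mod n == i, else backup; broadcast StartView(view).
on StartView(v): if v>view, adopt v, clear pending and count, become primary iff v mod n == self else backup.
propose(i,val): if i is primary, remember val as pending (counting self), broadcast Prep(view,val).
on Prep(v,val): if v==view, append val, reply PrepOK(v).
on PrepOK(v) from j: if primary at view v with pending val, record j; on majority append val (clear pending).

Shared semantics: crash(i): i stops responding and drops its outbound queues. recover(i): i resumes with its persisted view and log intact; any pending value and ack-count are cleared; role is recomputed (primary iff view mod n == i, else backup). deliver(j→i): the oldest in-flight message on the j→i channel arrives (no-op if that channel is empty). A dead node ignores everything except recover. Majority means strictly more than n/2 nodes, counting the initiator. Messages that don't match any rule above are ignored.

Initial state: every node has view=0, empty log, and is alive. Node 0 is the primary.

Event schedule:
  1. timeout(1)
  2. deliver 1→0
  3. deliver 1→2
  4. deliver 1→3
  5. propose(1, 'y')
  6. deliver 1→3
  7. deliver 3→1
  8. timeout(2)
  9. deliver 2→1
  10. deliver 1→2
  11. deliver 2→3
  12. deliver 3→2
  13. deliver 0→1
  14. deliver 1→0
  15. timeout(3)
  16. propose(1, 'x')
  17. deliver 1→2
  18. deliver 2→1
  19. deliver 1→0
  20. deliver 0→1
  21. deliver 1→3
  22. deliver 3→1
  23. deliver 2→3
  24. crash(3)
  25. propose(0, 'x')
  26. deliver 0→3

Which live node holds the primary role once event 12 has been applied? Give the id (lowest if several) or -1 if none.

1. timeout(1):  <1:prim v1 ->
2. deliver 1→0:  <0:back v1 ->
3. deliver 1→2:  <2:back v1 ->
4. deliver 1→3:  <3:back v1 ->
5. propose(1,'y'):  nop
6. deliver 1→3:  <3:back v1 y>
7. deliver 3→1:  nop
8. timeout(2):  <2:prim v2 ->
9. deliver 2→1:  <1:back v2 ->
10. deliver 1→2:  nop
11. deliver 2→3:  <3:back v2 y>
12. deliver 3→2:  nop

2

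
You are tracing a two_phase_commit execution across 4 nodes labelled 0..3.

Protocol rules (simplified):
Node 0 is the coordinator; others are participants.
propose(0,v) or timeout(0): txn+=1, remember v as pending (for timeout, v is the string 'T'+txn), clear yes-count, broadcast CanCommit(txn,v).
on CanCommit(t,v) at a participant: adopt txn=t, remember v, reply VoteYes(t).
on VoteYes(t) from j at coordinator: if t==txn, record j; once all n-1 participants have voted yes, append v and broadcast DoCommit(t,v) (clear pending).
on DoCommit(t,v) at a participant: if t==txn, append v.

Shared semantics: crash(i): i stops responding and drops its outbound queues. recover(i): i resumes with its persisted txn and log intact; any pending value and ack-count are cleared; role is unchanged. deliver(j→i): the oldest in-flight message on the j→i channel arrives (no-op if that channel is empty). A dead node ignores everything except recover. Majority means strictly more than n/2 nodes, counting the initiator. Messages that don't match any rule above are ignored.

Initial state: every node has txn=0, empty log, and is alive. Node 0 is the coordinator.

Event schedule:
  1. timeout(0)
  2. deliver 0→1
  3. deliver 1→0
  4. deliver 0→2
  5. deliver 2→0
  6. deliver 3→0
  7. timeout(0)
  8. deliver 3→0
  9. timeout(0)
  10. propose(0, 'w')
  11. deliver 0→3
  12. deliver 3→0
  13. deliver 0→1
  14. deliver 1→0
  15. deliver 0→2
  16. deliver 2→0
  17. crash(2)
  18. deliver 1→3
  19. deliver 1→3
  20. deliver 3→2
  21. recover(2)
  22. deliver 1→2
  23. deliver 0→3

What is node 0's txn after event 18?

[1] timeout(0) → N0(coor t1 [-])
[2] deliver 0→1 → N1(part t1 [-])
[3] deliver 1→0 → ∅
[4] deliver 0→2 → N2(part t1 [-])
[5] deliver 2→0 → ∅
[6] deliver 3→0 → ∅
[7] timeout(0) → N0(coor t2 [-])
[8] deliver 3→0 → ∅
[9] timeout(0) → N0(coor t3 [-])
[10] propose(0,'w') → N0(coor t4 [-])
[11] deliver 0→3 → N3(part t1 [-])
[12] deliver 3→0 → ∅
[13] deliver 0→1 → N1(part t2 [-])
[14] deliver 1→0 → ∅
[15] deliver 0→2 → N2(part t2 [-])
[16] deliver 2→0 → ∅
[17] crash(2) → N2(✗part t2 [-])
[18] deliver 1→3 → ∅

4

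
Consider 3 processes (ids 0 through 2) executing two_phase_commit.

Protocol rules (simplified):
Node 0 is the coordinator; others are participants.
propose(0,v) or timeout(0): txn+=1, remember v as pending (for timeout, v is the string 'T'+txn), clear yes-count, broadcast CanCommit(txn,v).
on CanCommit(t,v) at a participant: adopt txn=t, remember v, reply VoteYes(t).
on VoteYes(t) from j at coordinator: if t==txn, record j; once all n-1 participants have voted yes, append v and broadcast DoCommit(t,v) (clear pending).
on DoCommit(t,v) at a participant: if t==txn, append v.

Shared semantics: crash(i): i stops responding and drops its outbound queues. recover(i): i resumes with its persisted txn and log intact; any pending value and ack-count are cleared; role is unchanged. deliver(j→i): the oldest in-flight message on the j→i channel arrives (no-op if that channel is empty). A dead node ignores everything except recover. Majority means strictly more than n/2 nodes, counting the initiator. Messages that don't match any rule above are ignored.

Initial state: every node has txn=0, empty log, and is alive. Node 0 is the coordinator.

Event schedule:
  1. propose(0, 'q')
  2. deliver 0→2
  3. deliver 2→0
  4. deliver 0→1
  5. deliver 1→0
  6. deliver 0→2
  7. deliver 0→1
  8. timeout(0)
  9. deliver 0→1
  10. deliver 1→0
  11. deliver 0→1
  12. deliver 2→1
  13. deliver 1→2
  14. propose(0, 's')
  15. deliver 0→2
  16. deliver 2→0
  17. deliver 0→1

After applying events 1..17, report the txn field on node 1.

3

step 1 propose(0,'q'): 0={coor,t=1,log=-}
step 2 deliver 0→2: 2={part,t=1,log=-}
step 3 deliver 2→0: —
step 4 deliver 0→1: 1={part,t=1,log=-}
step 5 deliver 1→0: 0={coor,t=1,log=q}
step 6 deliver 0→2: 2={part,t=1,log=q}
step 7 deliver 0→1: 1={part,t=1,log=q}
step 8 timeout(0): 0={coor,t=2,log=q}
step 9 deliver 0→1: 1={part,t=2,log=q}
step 10 deliver 1→0: —
step 11 deliver 0→1: —
step 12 deliver 2→1: —
step 13 deliver 1→2: —
step 14 propose(0,'s'): 0={coor,t=3,log=q}
step 15 deliver 0→2: 2={part,t=2,log=q}
step 16 deliver 2→0: —
step 17 deliver 0→1: 1={part,t=3,log=q}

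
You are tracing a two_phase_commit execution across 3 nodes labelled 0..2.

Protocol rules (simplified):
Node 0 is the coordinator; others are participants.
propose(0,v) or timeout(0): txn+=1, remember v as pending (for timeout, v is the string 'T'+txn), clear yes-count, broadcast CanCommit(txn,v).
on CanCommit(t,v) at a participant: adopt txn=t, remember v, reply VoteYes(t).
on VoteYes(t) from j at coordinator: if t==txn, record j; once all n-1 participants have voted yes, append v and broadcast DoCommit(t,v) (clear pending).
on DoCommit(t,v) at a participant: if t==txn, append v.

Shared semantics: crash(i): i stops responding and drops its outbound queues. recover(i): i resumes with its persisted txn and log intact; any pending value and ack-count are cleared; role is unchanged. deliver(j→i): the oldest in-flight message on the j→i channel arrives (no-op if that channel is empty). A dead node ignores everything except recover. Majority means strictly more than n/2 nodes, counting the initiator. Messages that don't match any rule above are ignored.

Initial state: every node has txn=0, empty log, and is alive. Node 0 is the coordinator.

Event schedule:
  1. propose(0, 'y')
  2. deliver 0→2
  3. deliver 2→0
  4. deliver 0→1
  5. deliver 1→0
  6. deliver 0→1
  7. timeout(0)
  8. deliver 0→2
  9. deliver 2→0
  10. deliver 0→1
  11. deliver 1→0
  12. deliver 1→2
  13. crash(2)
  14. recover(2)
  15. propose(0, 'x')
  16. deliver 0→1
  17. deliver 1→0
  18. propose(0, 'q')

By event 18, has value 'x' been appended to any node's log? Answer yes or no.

1. propose(0,'y'):  <0:coor t1 ->
2. deliver 0→2:  <2:part t1 ->
3. deliver 2→0:  nop
4. deliver 0→1:  <1:part t1 ->
5. deliver 1→0:  <0:coor t1 y>
6. deliver 0→1:  <1:part t1 y>
7. timeout(0):  <0:coor t2 y>
8. deliver 0→2:  <2:part t1 y>
9. deliver 2→0:  nop
10. deliver 0→1:  <1:part t2 y>
11. deliver 1→0:  nop
12. deliver 1→2:  nop
13. crash(2):  <2:✗part t1 y>
14. recover(2):  <2:part t1 y>
15. propose(0,'x'):  <0:coor t3 y>
16. deliver 0→1:  <1:part t3 y>
17. deliver 1→0:  nop
18. propose(0,'q'):  <0:coor t4 y>

no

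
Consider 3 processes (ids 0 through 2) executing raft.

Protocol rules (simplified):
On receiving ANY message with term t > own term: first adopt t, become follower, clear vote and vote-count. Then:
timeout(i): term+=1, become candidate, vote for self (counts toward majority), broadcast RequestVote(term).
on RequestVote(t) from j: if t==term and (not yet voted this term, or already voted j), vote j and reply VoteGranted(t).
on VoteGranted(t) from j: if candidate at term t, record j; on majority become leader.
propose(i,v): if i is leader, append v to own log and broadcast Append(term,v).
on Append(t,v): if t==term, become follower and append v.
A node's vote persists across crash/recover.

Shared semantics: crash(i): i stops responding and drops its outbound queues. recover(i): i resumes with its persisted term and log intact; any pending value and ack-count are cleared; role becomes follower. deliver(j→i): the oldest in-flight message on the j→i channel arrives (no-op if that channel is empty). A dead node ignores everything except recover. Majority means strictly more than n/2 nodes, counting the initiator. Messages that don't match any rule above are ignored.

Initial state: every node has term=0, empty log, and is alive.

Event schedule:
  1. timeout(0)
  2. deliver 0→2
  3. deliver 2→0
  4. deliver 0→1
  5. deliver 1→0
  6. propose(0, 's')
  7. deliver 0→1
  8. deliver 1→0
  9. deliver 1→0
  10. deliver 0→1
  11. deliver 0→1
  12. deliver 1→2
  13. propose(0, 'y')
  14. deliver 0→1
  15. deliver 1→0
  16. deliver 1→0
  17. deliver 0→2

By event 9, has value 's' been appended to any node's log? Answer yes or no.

after 1 — timeout(0): n0:cand/t1/[-]
after 2 — deliver 0→2: n2:foll/t1/[-]
after 3 — deliver 2→0: n0:lead/t1/[-]
after 4 — deliver 0→1: n1:foll/t1/[-]
after 5 — deliver 1→0: ·
after 6 — propose(0,'s'): n0:lead/t1/[s]
after 7 — deliver 0→1: n1:foll/t1/[s]
after 8 — deliver 1→0: ·
after 9 — deliver 1→0: ·

yes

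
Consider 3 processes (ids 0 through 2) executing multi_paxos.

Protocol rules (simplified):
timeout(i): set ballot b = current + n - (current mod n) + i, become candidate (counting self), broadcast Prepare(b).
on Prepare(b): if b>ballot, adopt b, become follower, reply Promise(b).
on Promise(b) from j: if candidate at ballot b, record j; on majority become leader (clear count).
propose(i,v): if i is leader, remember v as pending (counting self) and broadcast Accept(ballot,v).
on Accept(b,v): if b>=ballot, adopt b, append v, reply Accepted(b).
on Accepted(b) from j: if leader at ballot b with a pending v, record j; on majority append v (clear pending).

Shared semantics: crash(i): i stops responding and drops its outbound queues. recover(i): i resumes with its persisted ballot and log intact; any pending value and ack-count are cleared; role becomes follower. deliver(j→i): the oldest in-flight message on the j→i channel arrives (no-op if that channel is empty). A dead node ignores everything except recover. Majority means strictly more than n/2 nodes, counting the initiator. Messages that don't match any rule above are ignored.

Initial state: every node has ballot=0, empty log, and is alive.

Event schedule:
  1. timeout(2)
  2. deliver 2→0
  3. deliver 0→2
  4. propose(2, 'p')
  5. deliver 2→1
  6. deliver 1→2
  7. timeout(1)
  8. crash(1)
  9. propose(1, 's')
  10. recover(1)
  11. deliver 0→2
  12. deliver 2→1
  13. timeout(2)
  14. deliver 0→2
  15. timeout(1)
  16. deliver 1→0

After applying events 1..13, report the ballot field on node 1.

7

after 1 — timeout(2): n2:cand/b5/[-]
after 2 — deliver 2→0: n0:foll/b5/[-]
after 3 — deliver 0→2: n2:lead/b5/[-]
after 4 — propose(2,'p'): ·
after 5 — deliver 2→1: n1:foll/b5/[-]
after 6 — deliver 1→2: ·
after 7 — timeout(1): n1:cand/b7/[-]
after 8 — crash(1): n1:✗cand/b7/[-]
after 9 — propose(1,'s'): ·
after 10 — recover(1): n1:foll/b7/[-]
after 11 — deliver 0→2: ·
after 12 — deliver 2→1: ·
after 13 — timeout(2): n2:cand/b8/[-]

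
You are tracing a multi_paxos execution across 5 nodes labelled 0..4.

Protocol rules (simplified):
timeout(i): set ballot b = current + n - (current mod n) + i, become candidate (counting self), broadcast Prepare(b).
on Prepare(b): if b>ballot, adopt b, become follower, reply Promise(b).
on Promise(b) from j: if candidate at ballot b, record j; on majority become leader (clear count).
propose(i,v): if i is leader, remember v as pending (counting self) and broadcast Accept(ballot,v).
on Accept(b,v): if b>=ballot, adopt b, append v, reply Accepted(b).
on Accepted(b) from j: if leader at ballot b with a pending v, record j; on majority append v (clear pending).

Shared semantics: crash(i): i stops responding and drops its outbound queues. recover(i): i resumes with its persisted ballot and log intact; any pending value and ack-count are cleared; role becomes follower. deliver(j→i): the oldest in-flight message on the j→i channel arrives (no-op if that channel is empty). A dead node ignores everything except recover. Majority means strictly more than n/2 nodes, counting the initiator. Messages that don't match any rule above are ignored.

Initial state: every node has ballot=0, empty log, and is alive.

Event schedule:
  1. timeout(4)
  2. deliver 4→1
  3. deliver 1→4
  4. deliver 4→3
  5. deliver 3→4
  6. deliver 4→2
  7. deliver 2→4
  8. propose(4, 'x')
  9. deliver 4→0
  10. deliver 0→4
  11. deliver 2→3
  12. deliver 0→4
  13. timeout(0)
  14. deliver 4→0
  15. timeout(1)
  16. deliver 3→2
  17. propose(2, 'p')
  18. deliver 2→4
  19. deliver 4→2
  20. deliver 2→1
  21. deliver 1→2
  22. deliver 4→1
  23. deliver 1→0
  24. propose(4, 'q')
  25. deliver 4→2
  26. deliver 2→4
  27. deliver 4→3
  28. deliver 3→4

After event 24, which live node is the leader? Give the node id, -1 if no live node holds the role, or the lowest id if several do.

4

[1] timeout(4) → N4(cand b9 [-])
[2] deliver 4→1 → N1(foll b9 [-])
[3] deliver 1→4 → ∅
[4] deliver 4→3 → N3(foll b9 [-])
[5] deliver 3→4 → N4(lead b9 [-])
[6] deliver 4→2 → N2(foll b9 [-])
[7] deliver 2→4 → ∅
[8] propose(4,'x') → ∅
[9] deliver 4→0 → N0(foll b9 [-])
[10] deliver 0→4 → ∅
[11] deliver 2→3 → ∅
[12] deliver 0→4 → ∅
[13] timeout(0) → N0(cand b10 [-])
[14] deliver 4→0 → ∅
[15] timeout(1) → N1(cand b11 [-])
[16] deliver 3→2 → ∅
[17] propose(2,'p') → ∅
[18] deliver 2→4 → ∅
[19] deliver 4→2 → N2(foll b9 [x])
[20] deliver 2→1 → ∅
[21] deliver 1→2 → N2(foll b11 [x])
[22] deliver 4→1 → ∅
[23] deliver 1→0 → N0(foll b11 [-])
[24] propose(4,'q') → ∅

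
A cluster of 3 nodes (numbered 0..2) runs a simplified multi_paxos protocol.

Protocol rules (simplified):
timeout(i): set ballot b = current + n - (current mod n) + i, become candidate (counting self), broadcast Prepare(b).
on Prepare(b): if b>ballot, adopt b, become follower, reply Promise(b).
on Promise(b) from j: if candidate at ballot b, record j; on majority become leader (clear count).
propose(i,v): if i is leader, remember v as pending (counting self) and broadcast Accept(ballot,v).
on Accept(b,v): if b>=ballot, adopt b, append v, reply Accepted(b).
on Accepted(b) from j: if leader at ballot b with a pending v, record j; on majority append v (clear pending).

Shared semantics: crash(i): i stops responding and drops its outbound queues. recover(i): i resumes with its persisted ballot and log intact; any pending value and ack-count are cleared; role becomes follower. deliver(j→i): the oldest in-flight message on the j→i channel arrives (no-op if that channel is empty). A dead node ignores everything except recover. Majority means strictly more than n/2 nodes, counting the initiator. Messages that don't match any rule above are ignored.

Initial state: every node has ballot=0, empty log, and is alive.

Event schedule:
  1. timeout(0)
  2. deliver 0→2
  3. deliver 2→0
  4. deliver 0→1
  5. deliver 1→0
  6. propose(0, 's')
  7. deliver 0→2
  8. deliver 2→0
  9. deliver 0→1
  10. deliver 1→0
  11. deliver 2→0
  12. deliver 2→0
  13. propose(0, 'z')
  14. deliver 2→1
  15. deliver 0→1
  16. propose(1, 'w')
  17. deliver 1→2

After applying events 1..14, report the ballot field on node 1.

step 1 timeout(0): 0={cand,b=3,log=-}
step 2 deliver 0→2: 2={foll,b=3,log=-}
step 3 deliver 2→0: 0={lead,b=3,log=-}
step 4 deliver 0→1: 1={foll,b=3,log=-}
step 5 deliver 1→0: —
step 6 propose(0,'s'): —
step 7 deliver 0→2: 2={foll,b=3,log=s}
step 8 deliver 2→0: 0={lead,b=3,log=s}
step 9 deliver 0→1: 1={foll,b=3,log=s}
step 10 deliver 1→0: —
step 11 deliver 2→0: —
step 12 deliver 2→0: —
step 13 propose(0,'z'): —
step 14 deliver 2→1: —

3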